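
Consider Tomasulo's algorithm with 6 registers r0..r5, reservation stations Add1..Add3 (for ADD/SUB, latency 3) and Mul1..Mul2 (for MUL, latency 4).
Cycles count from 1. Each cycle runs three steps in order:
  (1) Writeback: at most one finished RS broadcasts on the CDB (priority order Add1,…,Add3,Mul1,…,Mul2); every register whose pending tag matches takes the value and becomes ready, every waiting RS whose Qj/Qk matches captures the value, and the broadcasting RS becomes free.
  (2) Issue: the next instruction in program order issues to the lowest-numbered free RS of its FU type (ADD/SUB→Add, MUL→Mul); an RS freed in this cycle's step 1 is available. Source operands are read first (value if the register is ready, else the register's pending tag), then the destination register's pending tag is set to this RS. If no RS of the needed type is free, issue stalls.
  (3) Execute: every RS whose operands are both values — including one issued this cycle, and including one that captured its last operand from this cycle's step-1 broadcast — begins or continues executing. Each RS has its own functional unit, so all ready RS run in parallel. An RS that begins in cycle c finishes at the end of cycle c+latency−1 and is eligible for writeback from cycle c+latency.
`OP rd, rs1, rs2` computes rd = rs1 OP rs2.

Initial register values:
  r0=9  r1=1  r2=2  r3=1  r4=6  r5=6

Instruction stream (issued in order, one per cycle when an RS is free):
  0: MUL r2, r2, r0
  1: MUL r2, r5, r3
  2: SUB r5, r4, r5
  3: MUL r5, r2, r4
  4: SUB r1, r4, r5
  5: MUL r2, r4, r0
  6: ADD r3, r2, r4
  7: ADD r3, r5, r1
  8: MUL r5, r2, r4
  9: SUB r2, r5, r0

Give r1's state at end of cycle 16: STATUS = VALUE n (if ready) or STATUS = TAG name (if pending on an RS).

cycle 1: issue MUL r2<-Mul1 // r0:9,r1:1,r2:Mul1,r3:1,r4:6,r5:6
cycle 2: issue MUL r2<-Mul2 // r0:9,r1:1,r2:Mul2,r3:1,r4:6,r5:6
cycle 3: issue SUB r5<-Add1 // r0:9,r1:1,r2:Mul2,r3:1,r4:6,r5:Add1
cycle 4: stall // r0:9,r1:1,r2:Mul2,r3:1,r4:6,r5:Add1
cycle 5: CDB Mul1=18; issue MUL r5<-Mul1 // r0:9,r1:1,r2:Mul2,r3:1,r4:6,r5:Mul1
cycle 6: CDB Add1=0; issue SUB r1<-Add1 // r0:9,r1:Add1,r2:Mul2,r3:1,r4:6,r5:Mul1
cycle 7: CDB Mul2=6; issue MUL r2<-Mul2 // r0:9,r1:Add1,r2:Mul2,r3:1,r4:6,r5:Mul1
cycle 8: issue ADD r3<-Add2 // r0:9,r1:Add1,r2:Mul2,r3:Add2,r4:6,r5:Mul1
cycle 9: issue ADD r3<-Add3 // r0:9,r1:Add1,r2:Mul2,r3:Add3,r4:6,r5:Mul1
cycle 10: stall // r0:9,r1:Add1,r2:Mul2,r3:Add3,r4:6,r5:Mul1
cycle 11: CDB Mul1=36; issue MUL r5<-Mul1 // r0:9,r1:Add1,r2:Mul2,r3:Add3,r4:6,r5:Mul1
cycle 12: CDB Mul2=54; stall // r0:9,r1:Add1,r2:54,r3:Add3,r4:6,r5:Mul1
cycle 13: stall // r0:9,r1:Add1,r2:54,r3:Add3,r4:6,r5:Mul1
cycle 14: CDB Add1=-30; issue SUB r2<-Add1 // r0:9,r1:-30,r2:Add1,r3:Add3,r4:6,r5:Mul1
cycle 15: CDB Add2=60 // r0:9,r1:-30,r2:Add1,r3:Add3,r4:6,r5:Mul1
cycle 16: CDB Mul1=324 // r0:9,r1:-30,r2:Add1,r3:Add3,r4:6,r5:324

STATUS = VALUE -30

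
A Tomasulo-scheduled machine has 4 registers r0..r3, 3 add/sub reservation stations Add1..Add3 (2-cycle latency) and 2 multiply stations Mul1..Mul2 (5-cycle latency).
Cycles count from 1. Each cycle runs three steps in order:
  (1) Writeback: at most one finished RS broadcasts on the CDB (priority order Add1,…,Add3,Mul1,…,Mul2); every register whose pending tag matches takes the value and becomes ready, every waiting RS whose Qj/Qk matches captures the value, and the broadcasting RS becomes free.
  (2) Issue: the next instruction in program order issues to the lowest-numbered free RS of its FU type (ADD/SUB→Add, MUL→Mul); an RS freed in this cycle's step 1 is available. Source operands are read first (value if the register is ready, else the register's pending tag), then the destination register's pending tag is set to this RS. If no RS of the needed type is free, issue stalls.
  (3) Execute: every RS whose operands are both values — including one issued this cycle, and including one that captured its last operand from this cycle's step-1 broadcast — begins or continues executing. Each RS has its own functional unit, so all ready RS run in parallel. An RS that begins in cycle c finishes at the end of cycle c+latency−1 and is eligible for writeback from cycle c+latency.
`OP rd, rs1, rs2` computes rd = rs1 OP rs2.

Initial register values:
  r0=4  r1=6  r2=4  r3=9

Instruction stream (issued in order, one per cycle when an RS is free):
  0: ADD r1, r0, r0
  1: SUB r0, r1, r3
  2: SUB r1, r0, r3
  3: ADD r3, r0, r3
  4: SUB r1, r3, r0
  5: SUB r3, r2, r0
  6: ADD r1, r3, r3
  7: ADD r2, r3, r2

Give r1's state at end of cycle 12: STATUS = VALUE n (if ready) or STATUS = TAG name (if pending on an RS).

STATUS = VALUE 10

  c1: issue ADD r1<-Add1  regs: r0:4,r1:Add1,r2:4,r3:9
  c2: issue SUB r0<-Add2  regs: r0:Add2,r1:Add1,r2:4,r3:9
  c3: CDB Add1=8; issue SUB r1<-Add1  regs: r0:Add2,r1:Add1,r2:4,r3:9
  c4: issue ADD r3<-Add3  regs: r0:Add2,r1:Add1,r2:4,r3:Add3
  c5: CDB Add2=-1; issue SUB r1<-Add2  regs: r0:-1,r1:Add2,r2:4,r3:Add3
  c6: stall  regs: r0:-1,r1:Add2,r2:4,r3:Add3
  c7: CDB Add1=-10; issue SUB r3<-Add1  regs: r0:-1,r1:Add2,r2:4,r3:Add1
  c8: CDB Add3=8; issue ADD r1<-Add3  regs: r0:-1,r1:Add3,r2:4,r3:Add1
  c9: CDB Add1=5; issue ADD r2<-Add1  regs: r0:-1,r1:Add3,r2:Add1,r3:5
  c10: CDB Add2=9  regs: r0:-1,r1:Add3,r2:Add1,r3:5
  c11: CDB Add1=9  regs: r0:-1,r1:Add3,r2:9,r3:5
  c12: CDB Add3=10  regs: r0:-1,r1:10,r2:9,r3:5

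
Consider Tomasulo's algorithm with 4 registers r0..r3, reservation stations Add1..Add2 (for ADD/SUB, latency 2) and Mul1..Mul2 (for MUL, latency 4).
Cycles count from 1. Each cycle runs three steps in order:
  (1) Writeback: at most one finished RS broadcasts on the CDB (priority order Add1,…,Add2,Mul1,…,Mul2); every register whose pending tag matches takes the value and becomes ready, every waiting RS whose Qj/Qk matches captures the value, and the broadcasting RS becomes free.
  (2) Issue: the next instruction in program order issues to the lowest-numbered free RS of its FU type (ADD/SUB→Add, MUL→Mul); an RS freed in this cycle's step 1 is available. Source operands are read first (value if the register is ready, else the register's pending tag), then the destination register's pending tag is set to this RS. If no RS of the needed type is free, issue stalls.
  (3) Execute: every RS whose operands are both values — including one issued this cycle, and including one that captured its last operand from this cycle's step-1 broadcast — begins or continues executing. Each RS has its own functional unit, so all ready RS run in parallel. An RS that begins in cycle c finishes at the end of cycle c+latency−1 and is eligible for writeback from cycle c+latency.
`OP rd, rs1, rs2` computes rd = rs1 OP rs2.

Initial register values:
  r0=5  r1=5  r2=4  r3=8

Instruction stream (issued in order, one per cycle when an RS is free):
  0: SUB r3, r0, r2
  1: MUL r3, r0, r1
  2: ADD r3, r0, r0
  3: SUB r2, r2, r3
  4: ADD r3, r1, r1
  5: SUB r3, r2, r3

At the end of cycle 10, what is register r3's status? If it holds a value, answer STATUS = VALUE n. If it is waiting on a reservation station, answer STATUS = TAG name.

  c1: issue SUB r3<-Add1  regs: r0:5,r1:5,r2:4,r3:Add1
  c2: issue MUL r3<-Mul1  regs: r0:5,r1:5,r2:4,r3:Mul1
  c3: CDB Add1=1; issue ADD r3<-Add1  regs: r0:5,r1:5,r2:4,r3:Add1
  c4: issue SUB r2<-Add2  regs: r0:5,r1:5,r2:Add2,r3:Add1
  c5: CDB Add1=10; issue ADD r3<-Add1  regs: r0:5,r1:5,r2:Add2,r3:Add1
  c6: CDB Mul1=25; stall  regs: r0:5,r1:5,r2:Add2,r3:Add1
  c7: CDB Add1=10; issue SUB r3<-Add1  regs: r0:5,r1:5,r2:Add2,r3:Add1
  c8: CDB Add2=-6  regs: r0:5,r1:5,r2:-6,r3:Add1
  c9: -  regs: r0:5,r1:5,r2:-6,r3:Add1
  c10: CDB Add1=-16  regs: r0:5,r1:5,r2:-6,r3:-16

STATUS = VALUE -16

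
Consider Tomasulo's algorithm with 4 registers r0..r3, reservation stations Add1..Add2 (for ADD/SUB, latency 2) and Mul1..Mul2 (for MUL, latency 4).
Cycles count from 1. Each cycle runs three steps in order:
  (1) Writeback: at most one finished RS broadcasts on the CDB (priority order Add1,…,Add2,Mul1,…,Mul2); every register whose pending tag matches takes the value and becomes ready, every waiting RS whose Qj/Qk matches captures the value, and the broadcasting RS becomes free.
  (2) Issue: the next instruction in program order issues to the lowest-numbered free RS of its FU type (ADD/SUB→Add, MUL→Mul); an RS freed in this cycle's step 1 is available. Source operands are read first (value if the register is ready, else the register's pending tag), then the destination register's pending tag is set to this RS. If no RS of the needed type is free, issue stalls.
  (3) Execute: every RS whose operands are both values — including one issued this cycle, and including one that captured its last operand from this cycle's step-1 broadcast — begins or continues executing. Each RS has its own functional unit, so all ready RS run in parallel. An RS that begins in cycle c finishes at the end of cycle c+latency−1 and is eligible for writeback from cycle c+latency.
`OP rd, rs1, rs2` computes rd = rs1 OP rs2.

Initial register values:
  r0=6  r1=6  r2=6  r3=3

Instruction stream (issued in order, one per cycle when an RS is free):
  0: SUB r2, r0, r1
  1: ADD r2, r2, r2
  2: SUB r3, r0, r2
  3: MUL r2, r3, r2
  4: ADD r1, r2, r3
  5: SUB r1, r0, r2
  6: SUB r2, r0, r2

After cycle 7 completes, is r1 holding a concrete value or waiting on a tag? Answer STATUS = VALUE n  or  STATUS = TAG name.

cycle 1: issue SUB r2<-Add1 // r0:6,r1:6,r2:Add1,r3:3
cycle 2: issue ADD r2<-Add2 // r0:6,r1:6,r2:Add2,r3:3
cycle 3: CDB Add1=0; issue SUB r3<-Add1 // r0:6,r1:6,r2:Add2,r3:Add1
cycle 4: issue MUL r2<-Mul1 // r0:6,r1:6,r2:Mul1,r3:Add1
cycle 5: CDB Add2=0; issue ADD r1<-Add2 // r0:6,r1:Add2,r2:Mul1,r3:Add1
cycle 6: stall // r0:6,r1:Add2,r2:Mul1,r3:Add1
cycle 7: CDB Add1=6; issue SUB r1<-Add1 // r0:6,r1:Add1,r2:Mul1,r3:6

STATUS = TAG Add1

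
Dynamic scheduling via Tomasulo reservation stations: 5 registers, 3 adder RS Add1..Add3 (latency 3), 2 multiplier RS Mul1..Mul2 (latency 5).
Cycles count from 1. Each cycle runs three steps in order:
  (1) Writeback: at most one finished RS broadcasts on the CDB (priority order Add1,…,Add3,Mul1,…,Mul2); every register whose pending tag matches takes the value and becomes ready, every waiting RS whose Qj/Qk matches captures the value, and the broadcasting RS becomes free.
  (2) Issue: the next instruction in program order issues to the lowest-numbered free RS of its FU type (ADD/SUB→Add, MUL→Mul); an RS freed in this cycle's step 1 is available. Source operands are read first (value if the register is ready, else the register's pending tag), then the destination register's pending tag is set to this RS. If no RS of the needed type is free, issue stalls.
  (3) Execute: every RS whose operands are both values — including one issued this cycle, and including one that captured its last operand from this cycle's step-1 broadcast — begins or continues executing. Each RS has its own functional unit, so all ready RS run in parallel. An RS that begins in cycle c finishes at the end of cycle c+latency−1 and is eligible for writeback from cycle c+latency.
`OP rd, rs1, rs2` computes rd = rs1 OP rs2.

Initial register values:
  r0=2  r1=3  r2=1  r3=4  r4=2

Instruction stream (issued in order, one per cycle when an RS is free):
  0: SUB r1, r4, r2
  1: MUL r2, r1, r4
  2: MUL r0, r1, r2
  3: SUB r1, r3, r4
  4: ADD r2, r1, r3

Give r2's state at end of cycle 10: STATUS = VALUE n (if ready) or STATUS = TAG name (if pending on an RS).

STATUS = VALUE 6

  c1: issue SUB r1<-Add1  regs: r0:2,r1:Add1,r2:1,r3:4,r4:2
  c2: issue MUL r2<-Mul1  regs: r0:2,r1:Add1,r2:Mul1,r3:4,r4:2
  c3: issue MUL r0<-Mul2  regs: r0:Mul2,r1:Add1,r2:Mul1,r3:4,r4:2
  c4: CDB Add1=1; issue SUB r1<-Add1  regs: r0:Mul2,r1:Add1,r2:Mul1,r3:4,r4:2
  c5: issue ADD r2<-Add2  regs: r0:Mul2,r1:Add1,r2:Add2,r3:4,r4:2
  c6: -  regs: r0:Mul2,r1:Add1,r2:Add2,r3:4,r4:2
  c7: CDB Add1=2  regs: r0:Mul2,r1:2,r2:Add2,r3:4,r4:2
  c8: -  regs: r0:Mul2,r1:2,r2:Add2,r3:4,r4:2
  c9: CDB Mul1=2  regs: r0:Mul2,r1:2,r2:Add2,r3:4,r4:2
  c10: CDB Add2=6  regs: r0:Mul2,r1:2,r2:6,r3:4,r4:2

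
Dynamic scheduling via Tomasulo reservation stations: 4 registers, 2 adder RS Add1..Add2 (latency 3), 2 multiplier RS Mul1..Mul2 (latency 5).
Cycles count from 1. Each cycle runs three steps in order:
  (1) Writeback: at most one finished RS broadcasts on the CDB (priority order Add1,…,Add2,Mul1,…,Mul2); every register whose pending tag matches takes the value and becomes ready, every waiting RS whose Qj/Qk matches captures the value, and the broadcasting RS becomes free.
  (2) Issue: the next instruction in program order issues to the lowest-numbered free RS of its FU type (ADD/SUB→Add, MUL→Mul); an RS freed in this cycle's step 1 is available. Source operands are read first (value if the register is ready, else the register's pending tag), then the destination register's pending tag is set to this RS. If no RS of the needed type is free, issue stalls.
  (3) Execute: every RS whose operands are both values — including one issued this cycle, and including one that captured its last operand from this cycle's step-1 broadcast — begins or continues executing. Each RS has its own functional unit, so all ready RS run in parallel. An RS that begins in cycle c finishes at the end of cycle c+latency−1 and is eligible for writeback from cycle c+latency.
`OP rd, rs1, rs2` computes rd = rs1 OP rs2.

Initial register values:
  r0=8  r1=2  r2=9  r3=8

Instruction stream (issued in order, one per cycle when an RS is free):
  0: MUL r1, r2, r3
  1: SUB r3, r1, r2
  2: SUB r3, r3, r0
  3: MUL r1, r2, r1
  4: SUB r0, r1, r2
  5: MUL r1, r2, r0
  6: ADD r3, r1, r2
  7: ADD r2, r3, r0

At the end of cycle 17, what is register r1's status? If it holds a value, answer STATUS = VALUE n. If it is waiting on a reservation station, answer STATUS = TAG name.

  c1: issue MUL r1<-Mul1  regs: r0:8,r1:Mul1,r2:9,r3:8
  c2: issue SUB r3<-Add1  regs: r0:8,r1:Mul1,r2:9,r3:Add1
  c3: issue SUB r3<-Add2  regs: r0:8,r1:Mul1,r2:9,r3:Add2
  c4: issue MUL r1<-Mul2  regs: r0:8,r1:Mul2,r2:9,r3:Add2
  c5: stall  regs: r0:8,r1:Mul2,r2:9,r3:Add2
  c6: CDB Mul1=72; stall  regs: r0:8,r1:Mul2,r2:9,r3:Add2
  c7: stall  regs: r0:8,r1:Mul2,r2:9,r3:Add2
  c8: stall  regs: r0:8,r1:Mul2,r2:9,r3:Add2
  c9: CDB Add1=63; issue SUB r0<-Add1  regs: r0:Add1,r1:Mul2,r2:9,r3:Add2
  c10: issue MUL r1<-Mul1  regs: r0:Add1,r1:Mul1,r2:9,r3:Add2
  c11: CDB Mul2=648; stall  regs: r0:Add1,r1:Mul1,r2:9,r3:Add2
  c12: CDB Add2=55; issue ADD r3<-Add2  regs: r0:Add1,r1:Mul1,r2:9,r3:Add2
  c13: stall  regs: r0:Add1,r1:Mul1,r2:9,r3:Add2
  c14: CDB Add1=639; issue ADD r2<-Add1  regs: r0:639,r1:Mul1,r2:Add1,r3:Add2
  c15: -  regs: r0:639,r1:Mul1,r2:Add1,r3:Add2
  c16: -  regs: r0:639,r1:Mul1,r2:Add1,r3:Add2
  c17: -  regs: r0:639,r1:Mul1,r2:Add1,r3:Add2

STATUS = TAG Mul1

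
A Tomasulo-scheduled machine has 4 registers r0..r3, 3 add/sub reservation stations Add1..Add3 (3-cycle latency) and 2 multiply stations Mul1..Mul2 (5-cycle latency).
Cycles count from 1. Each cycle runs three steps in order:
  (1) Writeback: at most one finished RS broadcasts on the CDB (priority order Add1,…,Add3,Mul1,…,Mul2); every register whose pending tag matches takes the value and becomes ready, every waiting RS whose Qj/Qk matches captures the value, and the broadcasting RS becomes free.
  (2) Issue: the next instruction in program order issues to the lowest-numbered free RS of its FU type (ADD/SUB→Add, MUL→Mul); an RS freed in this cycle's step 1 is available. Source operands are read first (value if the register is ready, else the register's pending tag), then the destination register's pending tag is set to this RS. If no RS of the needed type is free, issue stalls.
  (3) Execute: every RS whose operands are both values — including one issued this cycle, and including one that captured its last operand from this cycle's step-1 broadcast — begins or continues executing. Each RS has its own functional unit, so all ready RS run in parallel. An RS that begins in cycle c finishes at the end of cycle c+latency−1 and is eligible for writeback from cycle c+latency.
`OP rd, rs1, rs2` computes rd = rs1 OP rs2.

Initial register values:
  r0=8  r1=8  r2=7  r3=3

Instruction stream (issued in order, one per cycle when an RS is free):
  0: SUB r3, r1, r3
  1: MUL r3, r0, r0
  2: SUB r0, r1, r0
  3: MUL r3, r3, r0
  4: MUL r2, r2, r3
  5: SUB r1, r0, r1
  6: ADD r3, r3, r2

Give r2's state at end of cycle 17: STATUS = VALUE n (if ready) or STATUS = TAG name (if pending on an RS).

c1: issue SUB r3<-Add1 | r0:8,r1:8,r2:7,r3:Add1
c2: issue MUL r3<-Mul1 | r0:8,r1:8,r2:7,r3:Mul1
c3: issue SUB r0<-Add2 | r0:Add2,r1:8,r2:7,r3:Mul1
c4: CDB Add1=5; issue MUL r3<-Mul2 | r0:Add2,r1:8,r2:7,r3:Mul2
c5: stall | r0:Add2,r1:8,r2:7,r3:Mul2
c6: CDB Add2=0; stall | r0:0,r1:8,r2:7,r3:Mul2
c7: CDB Mul1=64; issue MUL r2<-Mul1 | r0:0,r1:8,r2:Mul1,r3:Mul2
c8: issue SUB r1<-Add1 | r0:0,r1:Add1,r2:Mul1,r3:Mul2
c9: issue ADD r3<-Add2 | r0:0,r1:Add1,r2:Mul1,r3:Add2
c10: - | r0:0,r1:Add1,r2:Mul1,r3:Add2
c11: CDB Add1=-8 | r0:0,r1:-8,r2:Mul1,r3:Add2
c12: CDB Mul2=0 | r0:0,r1:-8,r2:Mul1,r3:Add2
c13: - | r0:0,r1:-8,r2:Mul1,r3:Add2
c14: - | r0:0,r1:-8,r2:Mul1,r3:Add2
c15: - | r0:0,r1:-8,r2:Mul1,r3:Add2
c16: - | r0:0,r1:-8,r2:Mul1,r3:Add2
c17: CDB Mul1=0 | r0:0,r1:-8,r2:0,r3:Add2

STATUS = VALUE 0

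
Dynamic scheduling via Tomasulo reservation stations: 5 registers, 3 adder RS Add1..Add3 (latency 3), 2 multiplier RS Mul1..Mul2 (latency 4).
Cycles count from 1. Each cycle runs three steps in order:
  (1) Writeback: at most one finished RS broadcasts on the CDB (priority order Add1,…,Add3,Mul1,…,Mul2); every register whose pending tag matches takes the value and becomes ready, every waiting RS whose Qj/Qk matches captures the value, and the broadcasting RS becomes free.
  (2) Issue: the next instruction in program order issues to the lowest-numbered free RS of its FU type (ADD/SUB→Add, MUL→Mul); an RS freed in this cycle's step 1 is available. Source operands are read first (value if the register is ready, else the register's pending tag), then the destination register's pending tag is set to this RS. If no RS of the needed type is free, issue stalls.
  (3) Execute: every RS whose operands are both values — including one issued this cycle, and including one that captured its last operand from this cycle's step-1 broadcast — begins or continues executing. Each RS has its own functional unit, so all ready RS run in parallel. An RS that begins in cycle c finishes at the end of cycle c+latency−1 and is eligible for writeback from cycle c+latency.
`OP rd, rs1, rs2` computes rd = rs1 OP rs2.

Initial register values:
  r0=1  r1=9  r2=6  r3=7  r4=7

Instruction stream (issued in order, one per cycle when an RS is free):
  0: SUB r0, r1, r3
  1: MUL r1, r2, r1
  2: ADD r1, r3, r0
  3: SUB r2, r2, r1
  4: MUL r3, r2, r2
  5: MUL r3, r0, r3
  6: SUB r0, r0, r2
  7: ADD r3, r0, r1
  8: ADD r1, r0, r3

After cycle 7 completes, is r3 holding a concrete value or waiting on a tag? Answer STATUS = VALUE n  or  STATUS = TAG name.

  c1: issue SUB r0<-Add1  regs: r0:Add1,r1:9,r2:6,r3:7,r4:7
  c2: issue MUL r1<-Mul1  regs: r0:Add1,r1:Mul1,r2:6,r3:7,r4:7
  c3: issue ADD r1<-Add2  regs: r0:Add1,r1:Add2,r2:6,r3:7,r4:7
  c4: CDB Add1=2; issue SUB r2<-Add1  regs: r0:2,r1:Add2,r2:Add1,r3:7,r4:7
  c5: issue MUL r3<-Mul2  regs: r0:2,r1:Add2,r2:Add1,r3:Mul2,r4:7
  c6: CDB Mul1=54; issue MUL r3<-Mul1  regs: r0:2,r1:Add2,r2:Add1,r3:Mul1,r4:7
  c7: CDB Add2=9; issue SUB r0<-Add2  regs: r0:Add2,r1:9,r2:Add1,r3:Mul1,r4:7

STATUS = TAG Mul1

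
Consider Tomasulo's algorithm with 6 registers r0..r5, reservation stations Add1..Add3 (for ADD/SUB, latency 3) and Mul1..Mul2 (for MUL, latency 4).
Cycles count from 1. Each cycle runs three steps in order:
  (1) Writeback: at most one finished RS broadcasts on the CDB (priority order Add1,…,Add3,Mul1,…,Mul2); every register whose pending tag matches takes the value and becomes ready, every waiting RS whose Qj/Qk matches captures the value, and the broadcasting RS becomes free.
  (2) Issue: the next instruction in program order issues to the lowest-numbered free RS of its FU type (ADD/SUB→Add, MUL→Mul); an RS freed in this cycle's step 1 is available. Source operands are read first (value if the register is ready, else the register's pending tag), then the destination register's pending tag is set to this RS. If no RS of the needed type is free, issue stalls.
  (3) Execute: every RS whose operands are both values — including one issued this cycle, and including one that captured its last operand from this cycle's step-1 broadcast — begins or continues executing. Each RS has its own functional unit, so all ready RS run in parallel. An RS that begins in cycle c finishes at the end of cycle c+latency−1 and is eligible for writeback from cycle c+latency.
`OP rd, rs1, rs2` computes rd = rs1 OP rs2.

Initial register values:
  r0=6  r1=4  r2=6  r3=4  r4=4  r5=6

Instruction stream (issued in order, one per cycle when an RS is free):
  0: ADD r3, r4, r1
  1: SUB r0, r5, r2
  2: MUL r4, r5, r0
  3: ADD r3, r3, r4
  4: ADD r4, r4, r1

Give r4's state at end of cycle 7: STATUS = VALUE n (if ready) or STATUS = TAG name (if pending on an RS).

c1: issue ADD r3<-Add1 | r0:6,r1:4,r2:6,r3:Add1,r4:4,r5:6
c2: issue SUB r0<-Add2 | r0:Add2,r1:4,r2:6,r3:Add1,r4:4,r5:6
c3: issue MUL r4<-Mul1 | r0:Add2,r1:4,r2:6,r3:Add1,r4:Mul1,r5:6
c4: CDB Add1=8; issue ADD r3<-Add1 | r0:Add2,r1:4,r2:6,r3:Add1,r4:Mul1,r5:6
c5: CDB Add2=0; issue ADD r4<-Add2 | r0:0,r1:4,r2:6,r3:Add1,r4:Add2,r5:6
c6: - | r0:0,r1:4,r2:6,r3:Add1,r4:Add2,r5:6
c7: - | r0:0,r1:4,r2:6,r3:Add1,r4:Add2,r5:6

STATUS = TAG Add2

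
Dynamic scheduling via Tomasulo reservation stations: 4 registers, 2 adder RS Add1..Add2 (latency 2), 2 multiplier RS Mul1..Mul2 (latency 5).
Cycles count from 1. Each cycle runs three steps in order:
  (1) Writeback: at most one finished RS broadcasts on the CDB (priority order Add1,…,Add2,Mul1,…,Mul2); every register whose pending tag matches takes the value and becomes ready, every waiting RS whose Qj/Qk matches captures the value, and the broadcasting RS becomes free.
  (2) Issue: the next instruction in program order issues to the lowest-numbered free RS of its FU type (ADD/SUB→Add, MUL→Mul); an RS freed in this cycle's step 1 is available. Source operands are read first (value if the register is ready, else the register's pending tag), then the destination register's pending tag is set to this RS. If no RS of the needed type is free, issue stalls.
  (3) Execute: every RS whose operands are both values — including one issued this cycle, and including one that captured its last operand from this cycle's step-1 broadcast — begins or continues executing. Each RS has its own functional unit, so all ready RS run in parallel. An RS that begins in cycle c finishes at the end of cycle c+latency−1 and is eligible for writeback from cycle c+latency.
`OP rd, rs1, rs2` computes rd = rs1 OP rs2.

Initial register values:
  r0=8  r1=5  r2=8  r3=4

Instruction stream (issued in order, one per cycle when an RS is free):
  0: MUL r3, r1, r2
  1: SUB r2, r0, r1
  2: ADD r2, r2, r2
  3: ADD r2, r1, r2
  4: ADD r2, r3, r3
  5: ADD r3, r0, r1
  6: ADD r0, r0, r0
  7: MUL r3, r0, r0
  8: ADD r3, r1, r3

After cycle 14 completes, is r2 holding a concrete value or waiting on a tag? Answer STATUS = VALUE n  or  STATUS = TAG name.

cycle 1: issue MUL r3<-Mul1 // r0:8,r1:5,r2:8,r3:Mul1
cycle 2: issue SUB r2<-Add1 // r0:8,r1:5,r2:Add1,r3:Mul1
cycle 3: issue ADD r2<-Add2 // r0:8,r1:5,r2:Add2,r3:Mul1
cycle 4: CDB Add1=3; issue ADD r2<-Add1 // r0:8,r1:5,r2:Add1,r3:Mul1
cycle 5: stall // r0:8,r1:5,r2:Add1,r3:Mul1
cycle 6: CDB Add2=6; issue ADD r2<-Add2 // r0:8,r1:5,r2:Add2,r3:Mul1
cycle 7: CDB Mul1=40; stall // r0:8,r1:5,r2:Add2,r3:40
cycle 8: CDB Add1=11; issue ADD r3<-Add1 // r0:8,r1:5,r2:Add2,r3:Add1
cycle 9: CDB Add2=80; issue ADD r0<-Add2 // r0:Add2,r1:5,r2:80,r3:Add1
cycle 10: CDB Add1=13; issue MUL r3<-Mul1 // r0:Add2,r1:5,r2:80,r3:Mul1
cycle 11: CDB Add2=16; issue ADD r3<-Add1 // r0:16,r1:5,r2:80,r3:Add1
cycle 12: - // r0:16,r1:5,r2:80,r3:Add1
cycle 13: - // r0:16,r1:5,r2:80,r3:Add1
cycle 14: - // r0:16,r1:5,r2:80,r3:Add1

STATUS = VALUE 80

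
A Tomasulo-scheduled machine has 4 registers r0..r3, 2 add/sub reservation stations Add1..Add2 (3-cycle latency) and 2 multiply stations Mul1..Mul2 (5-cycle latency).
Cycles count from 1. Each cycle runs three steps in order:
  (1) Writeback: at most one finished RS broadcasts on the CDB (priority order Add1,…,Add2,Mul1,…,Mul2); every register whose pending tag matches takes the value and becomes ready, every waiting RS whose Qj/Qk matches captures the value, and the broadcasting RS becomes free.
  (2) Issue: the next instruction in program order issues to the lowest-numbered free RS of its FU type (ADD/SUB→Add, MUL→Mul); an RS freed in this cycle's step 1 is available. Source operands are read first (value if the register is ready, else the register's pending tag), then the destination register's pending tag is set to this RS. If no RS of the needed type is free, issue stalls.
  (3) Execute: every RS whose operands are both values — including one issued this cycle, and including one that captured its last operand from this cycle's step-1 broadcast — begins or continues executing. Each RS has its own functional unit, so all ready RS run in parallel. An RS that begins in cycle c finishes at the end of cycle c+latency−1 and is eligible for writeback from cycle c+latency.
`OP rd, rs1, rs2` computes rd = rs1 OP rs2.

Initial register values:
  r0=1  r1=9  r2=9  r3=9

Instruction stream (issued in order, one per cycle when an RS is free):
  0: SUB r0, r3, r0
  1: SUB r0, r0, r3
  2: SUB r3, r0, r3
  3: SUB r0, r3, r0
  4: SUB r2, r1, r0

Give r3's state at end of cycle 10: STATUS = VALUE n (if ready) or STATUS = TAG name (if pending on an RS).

  c1: issue SUB r0<-Add1  regs: r0:Add1,r1:9,r2:9,r3:9
  c2: issue SUB r0<-Add2  regs: r0:Add2,r1:9,r2:9,r3:9
  c3: stall  regs: r0:Add2,r1:9,r2:9,r3:9
  c4: CDB Add1=8; issue SUB r3<-Add1  regs: r0:Add2,r1:9,r2:9,r3:Add1
  c5: stall  regs: r0:Add2,r1:9,r2:9,r3:Add1
  c6: stall  regs: r0:Add2,r1:9,r2:9,r3:Add1
  c7: CDB Add2=-1; issue SUB r0<-Add2  regs: r0:Add2,r1:9,r2:9,r3:Add1
  c8: stall  regs: r0:Add2,r1:9,r2:9,r3:Add1
  c9: stall  regs: r0:Add2,r1:9,r2:9,r3:Add1
  c10: CDB Add1=-10; issue SUB r2<-Add1  regs: r0:Add2,r1:9,r2:Add1,r3:-10

STATUS = VALUE -10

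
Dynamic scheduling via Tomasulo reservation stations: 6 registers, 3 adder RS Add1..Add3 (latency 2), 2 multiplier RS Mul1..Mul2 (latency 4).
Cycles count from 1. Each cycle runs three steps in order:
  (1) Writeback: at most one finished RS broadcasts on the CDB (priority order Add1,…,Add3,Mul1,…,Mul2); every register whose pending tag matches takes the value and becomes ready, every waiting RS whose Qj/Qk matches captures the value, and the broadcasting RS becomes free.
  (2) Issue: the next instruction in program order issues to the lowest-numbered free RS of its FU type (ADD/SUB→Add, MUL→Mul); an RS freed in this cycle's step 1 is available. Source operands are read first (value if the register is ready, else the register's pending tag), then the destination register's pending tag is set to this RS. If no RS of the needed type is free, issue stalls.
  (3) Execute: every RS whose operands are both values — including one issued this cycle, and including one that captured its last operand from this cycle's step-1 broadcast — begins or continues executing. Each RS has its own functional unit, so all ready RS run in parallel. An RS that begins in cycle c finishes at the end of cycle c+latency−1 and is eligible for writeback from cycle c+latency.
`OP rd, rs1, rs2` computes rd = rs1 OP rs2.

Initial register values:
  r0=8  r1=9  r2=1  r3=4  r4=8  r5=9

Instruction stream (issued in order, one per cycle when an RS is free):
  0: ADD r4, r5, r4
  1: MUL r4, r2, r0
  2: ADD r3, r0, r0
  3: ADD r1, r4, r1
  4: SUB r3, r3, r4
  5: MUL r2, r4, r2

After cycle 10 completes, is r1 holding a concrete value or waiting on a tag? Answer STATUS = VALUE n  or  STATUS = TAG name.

STATUS = VALUE 17

cycle 1: issue ADD r4<-Add1 // r0:8,r1:9,r2:1,r3:4,r4:Add1,r5:9
cycle 2: issue MUL r4<-Mul1 // r0:8,r1:9,r2:1,r3:4,r4:Mul1,r5:9
cycle 3: CDB Add1=17; issue ADD r3<-Add1 // r0:8,r1:9,r2:1,r3:Add1,r4:Mul1,r5:9
cycle 4: issue ADD r1<-Add2 // r0:8,r1:Add2,r2:1,r3:Add1,r4:Mul1,r5:9
cycle 5: CDB Add1=16; issue SUB r3<-Add1 // r0:8,r1:Add2,r2:1,r3:Add1,r4:Mul1,r5:9
cycle 6: CDB Mul1=8; issue MUL r2<-Mul1 // r0:8,r1:Add2,r2:Mul1,r3:Add1,r4:8,r5:9
cycle 7: - // r0:8,r1:Add2,r2:Mul1,r3:Add1,r4:8,r5:9
cycle 8: CDB Add1=8 // r0:8,r1:Add2,r2:Mul1,r3:8,r4:8,r5:9
cycle 9: CDB Add2=17 // r0:8,r1:17,r2:Mul1,r3:8,r4:8,r5:9
cycle 10: CDB Mul1=8 // r0:8,r1:17,r2:8,r3:8,r4:8,r5:9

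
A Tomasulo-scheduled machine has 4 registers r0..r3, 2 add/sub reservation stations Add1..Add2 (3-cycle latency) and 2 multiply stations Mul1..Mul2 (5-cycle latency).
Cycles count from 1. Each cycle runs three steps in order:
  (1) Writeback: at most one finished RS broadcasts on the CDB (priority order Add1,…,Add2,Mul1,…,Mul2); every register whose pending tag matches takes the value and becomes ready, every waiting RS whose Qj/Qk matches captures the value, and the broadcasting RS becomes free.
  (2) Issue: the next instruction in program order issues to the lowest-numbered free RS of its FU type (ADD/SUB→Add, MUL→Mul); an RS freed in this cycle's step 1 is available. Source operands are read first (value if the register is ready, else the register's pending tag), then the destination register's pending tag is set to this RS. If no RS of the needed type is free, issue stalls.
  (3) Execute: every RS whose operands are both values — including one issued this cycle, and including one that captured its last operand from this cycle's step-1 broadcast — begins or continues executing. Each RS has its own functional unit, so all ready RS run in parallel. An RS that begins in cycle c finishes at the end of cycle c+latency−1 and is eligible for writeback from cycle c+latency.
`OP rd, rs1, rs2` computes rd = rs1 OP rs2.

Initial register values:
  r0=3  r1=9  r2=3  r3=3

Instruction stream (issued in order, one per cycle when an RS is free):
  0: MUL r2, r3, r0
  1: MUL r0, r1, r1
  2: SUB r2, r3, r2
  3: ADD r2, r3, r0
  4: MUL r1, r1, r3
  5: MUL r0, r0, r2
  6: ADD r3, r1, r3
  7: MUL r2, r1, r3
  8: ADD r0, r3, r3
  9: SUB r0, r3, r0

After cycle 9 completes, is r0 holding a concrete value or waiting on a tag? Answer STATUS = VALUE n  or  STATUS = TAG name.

cycle 1: issue MUL r2<-Mul1 // r0:3,r1:9,r2:Mul1,r3:3
cycle 2: issue MUL r0<-Mul2 // r0:Mul2,r1:9,r2:Mul1,r3:3
cycle 3: issue SUB r2<-Add1 // r0:Mul2,r1:9,r2:Add1,r3:3
cycle 4: issue ADD r2<-Add2 // r0:Mul2,r1:9,r2:Add2,r3:3
cycle 5: stall // r0:Mul2,r1:9,r2:Add2,r3:3
cycle 6: CDB Mul1=9; issue MUL r1<-Mul1 // r0:Mul2,r1:Mul1,r2:Add2,r3:3
cycle 7: CDB Mul2=81; issue MUL r0<-Mul2 // r0:Mul2,r1:Mul1,r2:Add2,r3:3
cycle 8: stall // r0:Mul2,r1:Mul1,r2:Add2,r3:3
cycle 9: CDB Add1=-6; issue ADD r3<-Add1 // r0:Mul2,r1:Mul1,r2:Add2,r3:Add1

STATUS = TAG Mul2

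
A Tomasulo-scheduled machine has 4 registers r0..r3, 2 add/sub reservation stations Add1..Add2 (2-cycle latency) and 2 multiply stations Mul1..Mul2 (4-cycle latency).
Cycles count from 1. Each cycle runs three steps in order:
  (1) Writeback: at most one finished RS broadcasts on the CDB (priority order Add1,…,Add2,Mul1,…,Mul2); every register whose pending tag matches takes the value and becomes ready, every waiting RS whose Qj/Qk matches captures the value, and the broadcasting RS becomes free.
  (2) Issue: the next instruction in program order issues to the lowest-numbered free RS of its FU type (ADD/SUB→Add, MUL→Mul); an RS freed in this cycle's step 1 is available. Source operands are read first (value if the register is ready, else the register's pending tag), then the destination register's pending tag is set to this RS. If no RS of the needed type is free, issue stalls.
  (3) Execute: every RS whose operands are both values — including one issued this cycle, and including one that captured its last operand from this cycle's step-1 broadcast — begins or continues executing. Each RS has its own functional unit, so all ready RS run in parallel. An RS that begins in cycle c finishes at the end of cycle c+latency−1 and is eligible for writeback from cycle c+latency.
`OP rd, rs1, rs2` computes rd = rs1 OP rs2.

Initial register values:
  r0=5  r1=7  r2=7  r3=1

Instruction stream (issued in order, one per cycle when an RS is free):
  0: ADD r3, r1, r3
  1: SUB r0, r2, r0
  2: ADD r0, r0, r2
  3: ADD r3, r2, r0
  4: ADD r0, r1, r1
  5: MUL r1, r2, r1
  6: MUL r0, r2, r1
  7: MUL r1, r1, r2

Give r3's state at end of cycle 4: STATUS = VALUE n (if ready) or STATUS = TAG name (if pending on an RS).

STATUS = TAG Add2

  c1: issue ADD r3<-Add1  regs: r0:5,r1:7,r2:7,r3:Add1
  c2: issue SUB r0<-Add2  regs: r0:Add2,r1:7,r2:7,r3:Add1
  c3: CDB Add1=8; issue ADD r0<-Add1  regs: r0:Add1,r1:7,r2:7,r3:8
  c4: CDB Add2=2; issue ADD r3<-Add2  regs: r0:Add1,r1:7,r2:7,r3:Add2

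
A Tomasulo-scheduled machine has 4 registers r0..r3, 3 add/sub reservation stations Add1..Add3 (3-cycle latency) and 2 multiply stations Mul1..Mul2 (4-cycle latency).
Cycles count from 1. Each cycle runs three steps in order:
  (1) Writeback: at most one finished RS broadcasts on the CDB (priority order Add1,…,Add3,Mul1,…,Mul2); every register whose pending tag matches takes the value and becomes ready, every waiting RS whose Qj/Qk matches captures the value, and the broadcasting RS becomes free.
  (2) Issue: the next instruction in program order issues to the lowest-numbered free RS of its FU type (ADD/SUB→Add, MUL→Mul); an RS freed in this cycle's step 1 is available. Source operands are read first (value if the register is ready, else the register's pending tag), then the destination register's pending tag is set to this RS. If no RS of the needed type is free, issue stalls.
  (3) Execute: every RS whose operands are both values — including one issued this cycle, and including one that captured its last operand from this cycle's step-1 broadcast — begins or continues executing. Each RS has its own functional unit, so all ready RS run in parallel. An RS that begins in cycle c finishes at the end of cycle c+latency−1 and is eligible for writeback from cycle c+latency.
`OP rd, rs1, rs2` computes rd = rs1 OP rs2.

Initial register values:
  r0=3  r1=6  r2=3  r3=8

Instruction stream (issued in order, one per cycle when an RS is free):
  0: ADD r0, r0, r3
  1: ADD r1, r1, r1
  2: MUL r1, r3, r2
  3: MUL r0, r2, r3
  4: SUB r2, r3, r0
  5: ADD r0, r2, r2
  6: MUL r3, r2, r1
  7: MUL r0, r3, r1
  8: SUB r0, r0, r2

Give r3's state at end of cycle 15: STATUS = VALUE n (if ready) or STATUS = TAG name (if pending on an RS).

c1: issue ADD r0<-Add1 | r0:Add1,r1:6,r2:3,r3:8
c2: issue ADD r1<-Add2 | r0:Add1,r1:Add2,r2:3,r3:8
c3: issue MUL r1<-Mul1 | r0:Add1,r1:Mul1,r2:3,r3:8
c4: CDB Add1=11; issue MUL r0<-Mul2 | r0:Mul2,r1:Mul1,r2:3,r3:8
c5: CDB Add2=12; issue SUB r2<-Add1 | r0:Mul2,r1:Mul1,r2:Add1,r3:8
c6: issue ADD r0<-Add2 | r0:Add2,r1:Mul1,r2:Add1,r3:8
c7: CDB Mul1=24; issue MUL r3<-Mul1 | r0:Add2,r1:24,r2:Add1,r3:Mul1
c8: CDB Mul2=24; issue MUL r0<-Mul2 | r0:Mul2,r1:24,r2:Add1,r3:Mul1
c9: issue SUB r0<-Add3 | r0:Add3,r1:24,r2:Add1,r3:Mul1
c10: - | r0:Add3,r1:24,r2:Add1,r3:Mul1
c11: CDB Add1=-16 | r0:Add3,r1:24,r2:-16,r3:Mul1
c12: - | r0:Add3,r1:24,r2:-16,r3:Mul1
c13: - | r0:Add3,r1:24,r2:-16,r3:Mul1
c14: CDB Add2=-32 | r0:Add3,r1:24,r2:-16,r3:Mul1
c15: CDB Mul1=-384 | r0:Add3,r1:24,r2:-16,r3:-384

STATUS = VALUE -384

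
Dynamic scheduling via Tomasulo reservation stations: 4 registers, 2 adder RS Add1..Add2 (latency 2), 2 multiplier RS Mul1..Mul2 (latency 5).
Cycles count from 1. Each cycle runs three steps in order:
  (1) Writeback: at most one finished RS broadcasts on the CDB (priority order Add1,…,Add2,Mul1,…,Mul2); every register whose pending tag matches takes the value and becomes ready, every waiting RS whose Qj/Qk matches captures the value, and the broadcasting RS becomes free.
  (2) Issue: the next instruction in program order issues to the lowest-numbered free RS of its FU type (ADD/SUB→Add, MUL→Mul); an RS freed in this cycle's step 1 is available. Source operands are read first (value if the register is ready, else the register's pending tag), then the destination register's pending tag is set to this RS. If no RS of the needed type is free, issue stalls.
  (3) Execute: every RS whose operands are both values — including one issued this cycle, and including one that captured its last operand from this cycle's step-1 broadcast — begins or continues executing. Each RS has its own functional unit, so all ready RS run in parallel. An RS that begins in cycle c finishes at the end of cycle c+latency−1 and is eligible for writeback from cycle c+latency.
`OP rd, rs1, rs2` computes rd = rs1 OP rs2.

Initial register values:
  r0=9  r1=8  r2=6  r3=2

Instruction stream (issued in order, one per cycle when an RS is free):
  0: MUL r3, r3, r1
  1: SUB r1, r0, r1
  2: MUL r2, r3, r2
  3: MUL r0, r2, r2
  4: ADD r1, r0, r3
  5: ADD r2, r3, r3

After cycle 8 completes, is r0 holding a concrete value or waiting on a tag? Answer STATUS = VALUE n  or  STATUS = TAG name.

STATUS = TAG Mul1

cycle 1: issue MUL r3<-Mul1 // r0:9,r1:8,r2:6,r3:Mul1
cycle 2: issue SUB r1<-Add1 // r0:9,r1:Add1,r2:6,r3:Mul1
cycle 3: issue MUL r2<-Mul2 // r0:9,r1:Add1,r2:Mul2,r3:Mul1
cycle 4: CDB Add1=1; stall // r0:9,r1:1,r2:Mul2,r3:Mul1
cycle 5: stall // r0:9,r1:1,r2:Mul2,r3:Mul1
cycle 6: CDB Mul1=16; issue MUL r0<-Mul1 // r0:Mul1,r1:1,r2:Mul2,r3:16
cycle 7: issue ADD r1<-Add1 // r0:Mul1,r1:Add1,r2:Mul2,r3:16
cycle 8: issue ADD r2<-Add2 // r0:Mul1,r1:Add1,r2:Add2,r3:16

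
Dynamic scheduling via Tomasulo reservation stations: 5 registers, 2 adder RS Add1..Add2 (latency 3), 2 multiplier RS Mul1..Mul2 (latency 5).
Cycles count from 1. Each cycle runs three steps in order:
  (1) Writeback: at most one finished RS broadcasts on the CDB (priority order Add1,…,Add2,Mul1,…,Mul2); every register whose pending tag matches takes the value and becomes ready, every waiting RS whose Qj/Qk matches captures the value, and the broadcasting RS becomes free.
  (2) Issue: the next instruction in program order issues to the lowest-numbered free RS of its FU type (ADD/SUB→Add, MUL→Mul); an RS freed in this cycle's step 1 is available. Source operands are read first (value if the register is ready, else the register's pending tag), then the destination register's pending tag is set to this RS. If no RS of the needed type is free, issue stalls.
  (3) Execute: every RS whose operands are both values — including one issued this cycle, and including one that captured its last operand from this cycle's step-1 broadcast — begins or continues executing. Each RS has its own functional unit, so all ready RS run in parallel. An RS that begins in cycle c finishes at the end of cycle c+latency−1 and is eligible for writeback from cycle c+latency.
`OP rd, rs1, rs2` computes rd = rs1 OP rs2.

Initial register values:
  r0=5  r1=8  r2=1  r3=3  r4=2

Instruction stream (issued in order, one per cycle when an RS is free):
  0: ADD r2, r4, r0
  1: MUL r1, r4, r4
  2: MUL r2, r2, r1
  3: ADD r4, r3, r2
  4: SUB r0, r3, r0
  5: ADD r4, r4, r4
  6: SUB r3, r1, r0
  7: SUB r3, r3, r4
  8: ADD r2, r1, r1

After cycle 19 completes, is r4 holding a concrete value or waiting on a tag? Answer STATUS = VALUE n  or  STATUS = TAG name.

STATUS = VALUE 62

  c1: issue ADD r2<-Add1  regs: r0:5,r1:8,r2:Add1,r3:3,r4:2
  c2: issue MUL r1<-Mul1  regs: r0:5,r1:Mul1,r2:Add1,r3:3,r4:2
  c3: issue MUL r2<-Mul2  regs: r0:5,r1:Mul1,r2:Mul2,r3:3,r4:2
  c4: CDB Add1=7; issue ADD r4<-Add1  regs: r0:5,r1:Mul1,r2:Mul2,r3:3,r4:Add1
  c5: issue SUB r0<-Add2  regs: r0:Add2,r1:Mul1,r2:Mul2,r3:3,r4:Add1
  c6: stall  regs: r0:Add2,r1:Mul1,r2:Mul2,r3:3,r4:Add1
  c7: CDB Mul1=4; stall  regs: r0:Add2,r1:4,r2:Mul2,r3:3,r4:Add1
  c8: CDB Add2=-2; issue ADD r4<-Add2  regs: r0:-2,r1:4,r2:Mul2,r3:3,r4:Add2
  c9: stall  regs: r0:-2,r1:4,r2:Mul2,r3:3,r4:Add2
  c10: stall  regs: r0:-2,r1:4,r2:Mul2,r3:3,r4:Add2
  c11: stall  regs: r0:-2,r1:4,r2:Mul2,r3:3,r4:Add2
  c12: CDB Mul2=28; stall  regs: r0:-2,r1:4,r2:28,r3:3,r4:Add2
  c13: stall  regs: r0:-2,r1:4,r2:28,r3:3,r4:Add2
  c14: stall  regs: r0:-2,r1:4,r2:28,r3:3,r4:Add2
  c15: CDB Add1=31; issue SUB r3<-Add1  regs: r0:-2,r1:4,r2:28,r3:Add1,r4:Add2
  c16: stall  regs: r0:-2,r1:4,r2:28,r3:Add1,r4:Add2
  c17: stall  regs: r0:-2,r1:4,r2:28,r3:Add1,r4:Add2
  c18: CDB Add1=6; issue SUB r3<-Add1  regs: r0:-2,r1:4,r2:28,r3:Add1,r4:Add2
  c19: CDB Add2=62; issue ADD r2<-Add2  regs: r0:-2,r1:4,r2:Add2,r3:Add1,r4:62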